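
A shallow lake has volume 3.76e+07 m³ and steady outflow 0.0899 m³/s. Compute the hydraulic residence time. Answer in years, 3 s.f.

13.3 yr

Q = 0.0899 m³/s × 3.156e+07 s/yr = 2.837e+06 m³/yr.
Hydraulic residence time τ = V/Q = 3.76e+07/2.837e+06 = 13.25 yr.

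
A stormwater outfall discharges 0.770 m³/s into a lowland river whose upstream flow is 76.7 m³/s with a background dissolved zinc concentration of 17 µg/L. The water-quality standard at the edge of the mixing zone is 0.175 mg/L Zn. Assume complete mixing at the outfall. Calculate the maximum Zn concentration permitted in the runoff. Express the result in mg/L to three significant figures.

15.9 mg/L

17 µg/L = 0.017 mg/L.
Mass balance: 0.175·77.47 = 0.77·Cₑ + 76.7·0.017.
Cₑ = (13.56 − 1.304) / 0.77 = 15.91 mg/L.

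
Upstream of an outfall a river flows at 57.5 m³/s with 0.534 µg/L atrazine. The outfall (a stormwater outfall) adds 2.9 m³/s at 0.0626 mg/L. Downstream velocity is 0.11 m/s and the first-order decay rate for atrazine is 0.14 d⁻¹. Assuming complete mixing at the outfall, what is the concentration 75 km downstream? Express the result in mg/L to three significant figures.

0.00116 mg/L

0.534 µg/L = 0.000534 mg/L.
After complete mixing, C₀ = (2.9·0.0626 + 57.5·0.000534) / 60.4 = 0.003514 mg/L.
Travel time t = 7.5e+04 m / 0.11 m/s = 6.818e+05 s = 7.891 d.
C = 0.003514·exp(−0.14·7.891) = 0.003514·0.3313 = 0.001164 mg/L.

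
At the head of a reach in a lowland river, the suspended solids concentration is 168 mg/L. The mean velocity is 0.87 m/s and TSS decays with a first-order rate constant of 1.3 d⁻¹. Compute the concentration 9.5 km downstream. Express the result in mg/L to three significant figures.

143 mg/L

Travel time t = 9.5 km / 0.87 m/s = 9500/0.87 = 1.092e+04 s = 0.1264 d.
First-order decay: C = 168·exp(−1.3·0.1264) = 168·0.8485 = 142.5 mg/L.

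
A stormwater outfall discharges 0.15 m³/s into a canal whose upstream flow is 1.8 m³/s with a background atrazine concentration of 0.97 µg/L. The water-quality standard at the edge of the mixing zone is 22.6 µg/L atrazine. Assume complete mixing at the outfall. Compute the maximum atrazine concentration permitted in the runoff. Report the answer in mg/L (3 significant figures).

0.97 µg/L = 0.00097 mg/L.
22.6 µg/L = 0.0226 mg/L.
Mass balance: 0.0226·1.95 = 0.15·Cₑ + 1.8·0.00097.
Cₑ = (0.04407 − 0.001746) / 0.15 = 0.2822 mg/L.

0.282 mg/L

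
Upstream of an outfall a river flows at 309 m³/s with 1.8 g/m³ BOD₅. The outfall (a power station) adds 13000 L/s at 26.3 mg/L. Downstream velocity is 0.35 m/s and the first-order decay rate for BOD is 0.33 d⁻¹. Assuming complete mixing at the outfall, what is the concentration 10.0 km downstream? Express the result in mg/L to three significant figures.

2.50 mg/L

13000 L/s = 13 m³/s.
After complete mixing, C₀ = (13·26.3 + 309·1.8) / 322 = 2.789 mg/L.
Travel time t = 1e+04 m / 0.35 m/s = 2.857e+04 s = 0.3307 d.
C = 2.789·exp(−0.33·0.3307) = 2.789·0.8966 = 2.501 mg/L.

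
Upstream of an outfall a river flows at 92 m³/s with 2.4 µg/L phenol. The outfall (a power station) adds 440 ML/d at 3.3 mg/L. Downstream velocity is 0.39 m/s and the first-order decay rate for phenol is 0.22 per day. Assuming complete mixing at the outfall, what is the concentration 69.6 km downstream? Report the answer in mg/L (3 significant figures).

0.111 mg/L

440 ML/d = 5.093 m³/s.
2.4 µg/L = 0.0024 mg/L.
After complete mixing, C₀ = (5.093·3.3 + 92·0.0024) / 97.09 = 0.1754 mg/L.
Travel time t = 6.96e+04 m / 0.39 m/s = 1.785e+05 s = 2.066 d.
C = 0.1754·exp(−0.22·2.066) = 0.1754·0.6348 = 0.1113 mg/L.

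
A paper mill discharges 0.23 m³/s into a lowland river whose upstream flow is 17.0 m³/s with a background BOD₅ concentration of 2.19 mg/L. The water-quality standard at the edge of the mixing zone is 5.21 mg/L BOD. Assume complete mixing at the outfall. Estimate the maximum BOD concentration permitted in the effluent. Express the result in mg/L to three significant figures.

228 mg/L

Mass balance: 5.21·17.23 = 0.23·Cₑ + 17·2.19.
Cₑ = (89.77 − 37.23) / 0.23 = 228.4 mg/L.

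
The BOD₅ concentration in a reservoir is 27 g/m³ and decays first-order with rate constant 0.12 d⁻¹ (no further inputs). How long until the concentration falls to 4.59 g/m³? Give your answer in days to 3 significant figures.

14.8 d

t = ln(C₀/C)/k = ln(27/4.59)/0.12 = 1.772/0.12 = 14.77 d.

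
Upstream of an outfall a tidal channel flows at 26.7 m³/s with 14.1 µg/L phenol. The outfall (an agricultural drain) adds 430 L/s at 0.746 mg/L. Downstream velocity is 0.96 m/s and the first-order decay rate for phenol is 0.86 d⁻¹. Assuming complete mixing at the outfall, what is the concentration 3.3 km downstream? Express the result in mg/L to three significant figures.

430 L/s = 0.43 m³/s.
14.1 µg/L = 0.0141 mg/L.
After complete mixing, C₀ = (0.43·0.746 + 26.7·0.0141) / 27.13 = 0.0257 mg/L.
Travel time t = 3300 m / 0.96 m/s = 3438 s = 0.03979 d.
C = 0.0257·exp(−0.86·0.03979) = 0.0257·0.9664 = 0.02484 mg/L.

0.0248 mg/L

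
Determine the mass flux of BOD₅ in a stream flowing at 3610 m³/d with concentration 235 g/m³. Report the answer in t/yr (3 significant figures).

310 t/yr

3610 m³/d = 0.04178 m³/s.
Mass flux = Q·C = 0.04178 m³/s × 235 g/m³ = 9.819 g/s.
= 9.819 g/s × 31.56 = 309.9 t/yr.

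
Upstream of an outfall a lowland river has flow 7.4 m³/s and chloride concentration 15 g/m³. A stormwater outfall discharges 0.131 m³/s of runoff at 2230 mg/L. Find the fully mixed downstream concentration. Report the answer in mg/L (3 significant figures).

Flow-weighted mixing gives C = (0.131·2230 + 7.4·15) / (0.131 + 7.4) = 403.1/7.531 = 53.53 mg/L.

53.5 mg/L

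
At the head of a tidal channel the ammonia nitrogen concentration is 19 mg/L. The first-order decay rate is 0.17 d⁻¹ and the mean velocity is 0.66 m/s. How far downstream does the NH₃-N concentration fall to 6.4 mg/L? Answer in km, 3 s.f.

From C = C₀·e^(−kt), t = ln(C₀/C)/k = ln(19/6.4)/0.17 = 1.088/0.17 = 6.401 d.
Distance = v·t = 0.66 m/s × 5.53e+05 s = 3.65e+05 m = 365 km.

365 km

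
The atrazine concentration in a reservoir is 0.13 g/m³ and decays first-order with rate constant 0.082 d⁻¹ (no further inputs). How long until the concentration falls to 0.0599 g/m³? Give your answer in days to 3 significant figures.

t = ln(C₀/C)/k = ln(0.13/0.0599)/0.082 = 0.7749/0.082 = 9.449 d.

9.45 d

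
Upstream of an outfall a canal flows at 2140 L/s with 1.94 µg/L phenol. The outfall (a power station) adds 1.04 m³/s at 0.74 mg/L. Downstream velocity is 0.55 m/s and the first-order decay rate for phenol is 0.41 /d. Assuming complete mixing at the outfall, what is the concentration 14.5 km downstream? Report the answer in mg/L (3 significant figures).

0.215 mg/L

2140 L/s = 2.14 m³/s.
1.94 µg/L = 0.00194 mg/L.
After complete mixing, C₀ = (1.04·0.74 + 2.14·0.00194) / 3.18 = 0.2433 mg/L.
Travel time t = 1.45e+04 m / 0.55 m/s = 2.636e+04 s = 0.3051 d.
C = 0.2433·exp(−0.41·0.3051) = 0.2433·0.8824 = 0.2147 mg/L.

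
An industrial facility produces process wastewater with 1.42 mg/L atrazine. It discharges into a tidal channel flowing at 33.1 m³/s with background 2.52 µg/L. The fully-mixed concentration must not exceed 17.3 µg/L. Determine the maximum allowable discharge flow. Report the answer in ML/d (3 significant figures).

2.52 µg/L = 0.00252 mg/L.
17.3 µg/L = 0.0173 mg/L.
Mass balance at complete mixing: C_std·(Q_w + Q_r) = Q_w·C_e + Q_r·C_b.
Rearranging, Q_w = Q_r·(C_std − C_b)/(C_e − C_std) = 33.1·(0.0173 − 0.00252) / (1.42 − 0.0173) = 0.3488 m³/s.
= 30.13 ML/d.

30.1 ML/d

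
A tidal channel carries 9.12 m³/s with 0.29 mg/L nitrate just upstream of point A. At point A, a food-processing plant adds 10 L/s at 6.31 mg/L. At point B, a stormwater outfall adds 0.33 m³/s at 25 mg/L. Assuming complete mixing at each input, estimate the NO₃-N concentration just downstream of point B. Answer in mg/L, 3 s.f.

1.16 mg/L

10 L/s = 0.01 m³/s.
After input A: C = (9.12·0.29 + 0.01·6.31) / 9.13 = 0.2966 mg/L.
After input B: C = (9.13·0.2966 + 0.33·25) / 9.46 = 1.158 mg/L.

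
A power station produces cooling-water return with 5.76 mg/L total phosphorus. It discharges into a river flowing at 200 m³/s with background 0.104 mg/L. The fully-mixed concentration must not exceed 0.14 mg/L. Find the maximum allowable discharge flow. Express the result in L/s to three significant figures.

Mass balance at complete mixing: C_std·(Q_w + Q_r) = Q_w·C_e + Q_r·C_b.
Rearranging, Q_w = Q_r·(C_std − C_b)/(C_e − C_std) = 200·(0.14 − 0.104) / (5.76 − 0.14) = 1.281 m³/s.
= 1281 L/s.

1280 L/s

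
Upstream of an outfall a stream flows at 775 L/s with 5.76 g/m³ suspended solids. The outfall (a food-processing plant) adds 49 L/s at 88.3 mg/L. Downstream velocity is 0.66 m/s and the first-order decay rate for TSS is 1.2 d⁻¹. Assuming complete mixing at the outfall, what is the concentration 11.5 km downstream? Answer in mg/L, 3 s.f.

8.38 mg/L

49 L/s = 0.049 m³/s.
775 L/s = 0.775 m³/s.
After complete mixing, C₀ = (0.049·88.3 + 0.775·5.76) / 0.824 = 10.67 mg/L.
Travel time t = 1.15e+04 m / 0.66 m/s = 1.742e+04 s = 0.2017 d.
C = 10.67·exp(−1.2·0.2017) = 10.67·0.7851 = 8.375 mg/L.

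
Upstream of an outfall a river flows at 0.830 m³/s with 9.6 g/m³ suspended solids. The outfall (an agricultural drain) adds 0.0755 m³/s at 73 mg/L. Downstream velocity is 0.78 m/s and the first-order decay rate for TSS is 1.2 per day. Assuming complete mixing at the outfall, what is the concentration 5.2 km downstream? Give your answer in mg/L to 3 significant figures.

After complete mixing, C₀ = (0.0755·73 + 0.83·9.6) / 0.9055 = 14.89 mg/L.
Travel time t = 5200 m / 0.78 m/s = 6667 s = 0.07716 d.
C = 14.89·exp(−1.2·0.07716) = 14.89·0.9116 = 13.57 mg/L.

13.6 mg/L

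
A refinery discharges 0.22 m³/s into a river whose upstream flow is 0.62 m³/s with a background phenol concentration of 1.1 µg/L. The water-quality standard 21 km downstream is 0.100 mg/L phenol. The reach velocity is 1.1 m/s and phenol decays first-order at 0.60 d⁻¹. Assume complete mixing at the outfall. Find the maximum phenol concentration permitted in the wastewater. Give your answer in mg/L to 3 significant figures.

0.433 mg/L

1.1 µg/L = 0.0011 mg/L.
Travel time to the compliance point: t = 2.1e+04/1.1 = 1.909e+04 s = 0.221 d; decay factor exp(−0.60·0.221) = 0.8758.
So the concentration just after mixing may be at most 0.1/0.8758 = 0.1142 mg/L.
Mass balance: 0.1142·0.84 = 0.22·Cₑ + 0.62·0.0011.
Cₑ = (0.09591 − 0.000682) / 0.22 = 0.4328 mg/L.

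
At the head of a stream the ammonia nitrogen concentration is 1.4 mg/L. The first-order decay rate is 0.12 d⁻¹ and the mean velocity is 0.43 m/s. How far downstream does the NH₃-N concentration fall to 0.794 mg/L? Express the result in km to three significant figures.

From C = C₀·e^(−kt), t = ln(C₀/C)/k = ln(1.4/0.794)/0.12 = 0.5671/0.12 = 4.726 d.
Distance = v·t = 0.43 m/s × 4.083e+05 s = 1.756e+05 m = 175.6 km.

176 km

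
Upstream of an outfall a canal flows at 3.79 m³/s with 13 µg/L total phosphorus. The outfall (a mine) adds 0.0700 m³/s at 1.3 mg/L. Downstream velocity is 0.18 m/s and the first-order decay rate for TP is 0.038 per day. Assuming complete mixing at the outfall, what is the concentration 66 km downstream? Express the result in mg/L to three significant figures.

0.0309 mg/L

13 µg/L = 0.013 mg/L.
After complete mixing, C₀ = (0.07·1.3 + 3.79·0.013) / 3.86 = 0.03634 mg/L.
Travel time t = 6.6e+04 m / 0.18 m/s = 3.667e+05 s = 4.244 d.
C = 0.03634·exp(−0.038·4.244) = 0.03634·0.8511 = 0.03093 mg/L.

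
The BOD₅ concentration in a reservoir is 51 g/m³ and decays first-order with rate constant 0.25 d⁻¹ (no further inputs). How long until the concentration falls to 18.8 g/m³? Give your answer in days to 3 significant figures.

3.99 d

t = ln(C₀/C)/k = ln(51/18.8)/0.25 = 0.998/0.25 = 3.992 d.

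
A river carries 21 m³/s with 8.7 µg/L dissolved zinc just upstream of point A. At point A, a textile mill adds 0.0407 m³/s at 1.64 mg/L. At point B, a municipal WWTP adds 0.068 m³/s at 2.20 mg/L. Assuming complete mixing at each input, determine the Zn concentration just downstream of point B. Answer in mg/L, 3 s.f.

8.7 µg/L = 0.0087 mg/L.
After input A: C = (21·0.0087 + 0.0407·1.64) / 21.04 = 0.01186 mg/L.
After input B: C = (21.04·0.01186 + 0.068·2.2) / 21.11 = 0.0189 mg/L.

0.0189 mg/L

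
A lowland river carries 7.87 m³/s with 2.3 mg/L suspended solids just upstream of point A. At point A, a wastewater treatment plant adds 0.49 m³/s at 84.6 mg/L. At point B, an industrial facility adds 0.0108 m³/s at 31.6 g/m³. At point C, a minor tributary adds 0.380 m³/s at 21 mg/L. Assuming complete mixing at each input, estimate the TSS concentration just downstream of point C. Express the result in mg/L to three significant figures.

7.76 mg/L

After input A: C = (7.87·2.3 + 0.49·84.6) / 8.36 = 7.124 mg/L.
After input B: C = (8.36·7.124 + 0.0108·31.6) / 8.371 = 7.155 mg/L.
After input C: C = (8.371·7.155 + 0.38·21) / 8.751 = 7.757 mg/L.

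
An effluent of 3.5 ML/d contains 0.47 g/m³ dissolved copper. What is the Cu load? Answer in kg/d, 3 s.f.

3.5 ML/d = 0.04051 m³/s.
Mass flux = Q·C = 0.04051 m³/s × 0.47 g/m³ = 0.01904 g/s.
= 0.01904 g/s × 86.4 = 1.645 kg/d.

1.64 kg/d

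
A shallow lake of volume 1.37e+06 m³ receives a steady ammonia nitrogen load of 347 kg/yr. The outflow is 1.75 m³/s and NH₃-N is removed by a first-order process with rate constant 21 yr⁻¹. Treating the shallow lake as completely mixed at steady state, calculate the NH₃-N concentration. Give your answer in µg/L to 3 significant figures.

Outflow Q = 1.75 m³/s × 3.156e+07 s/yr = 5.523e+07 m³/yr.
Steady-state CSTR mass balance: W = Q·C + k·V·C, so C = W/(Q + kV).
Q + kV = 5.523e+07 + 21·1.37e+06 = 8.4e+07 m³/yr.
C = 347/8.4e+07 = 4.131e-06 kg/m³ = 0.004131 mg/L = 4.131 µg/L.

4.13 µg/L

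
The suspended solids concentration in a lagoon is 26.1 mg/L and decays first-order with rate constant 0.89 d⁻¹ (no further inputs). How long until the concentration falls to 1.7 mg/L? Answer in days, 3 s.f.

t = ln(C₀/C)/k = ln(26.1/1.7)/0.89 = 2.731/0.89 = 3.069 d.

3.07 d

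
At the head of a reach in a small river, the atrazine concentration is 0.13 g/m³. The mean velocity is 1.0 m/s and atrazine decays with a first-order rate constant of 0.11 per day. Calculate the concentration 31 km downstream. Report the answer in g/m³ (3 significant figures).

0.125 g/m³

Travel time t = 31 km / 1.0 m/s = 3.1e+04/1.0 = 3.1e+04 s = 0.3588 d.
First-order decay: C = 0.13·exp(−0.11·0.3588) = 0.13·0.9613 = 0.125 g/m³.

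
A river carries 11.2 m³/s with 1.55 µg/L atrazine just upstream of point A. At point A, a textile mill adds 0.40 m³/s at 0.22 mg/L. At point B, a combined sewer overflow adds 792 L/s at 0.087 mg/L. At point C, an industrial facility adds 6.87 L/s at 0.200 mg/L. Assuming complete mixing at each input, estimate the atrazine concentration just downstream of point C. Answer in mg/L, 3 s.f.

0.0142 mg/L

1.55 µg/L = 0.00155 mg/L.
After input A: C = (11.2·0.00155 + 0.4·0.22) / 11.6 = 0.009083 mg/L.
792 L/s = 0.792 m³/s.
After input B: C = (11.6·0.009083 + 0.792·0.087) / 12.39 = 0.01406 mg/L.
6.87 L/s = 0.00687 m³/s.
After input C: C = (12.39·0.01406 + 0.00687·0.2) / 12.4 = 0.01417 mg/L.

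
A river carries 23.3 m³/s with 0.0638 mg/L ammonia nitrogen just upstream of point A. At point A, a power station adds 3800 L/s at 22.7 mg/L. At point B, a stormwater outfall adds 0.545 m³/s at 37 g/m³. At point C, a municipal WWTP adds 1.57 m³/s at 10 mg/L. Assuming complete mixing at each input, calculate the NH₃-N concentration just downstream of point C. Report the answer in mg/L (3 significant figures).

3800 L/s = 3.8 m³/s.
After input A: C = (23.3·0.0638 + 3.8·22.7) / 27.1 = 3.238 mg/L.
After input B: C = (27.1·3.238 + 0.545·37) / 27.65 = 3.903 mg/L.
After input C: C = (27.65·3.903 + 1.57·10) / 29.22 = 4.231 mg/L.

4.23 mg/L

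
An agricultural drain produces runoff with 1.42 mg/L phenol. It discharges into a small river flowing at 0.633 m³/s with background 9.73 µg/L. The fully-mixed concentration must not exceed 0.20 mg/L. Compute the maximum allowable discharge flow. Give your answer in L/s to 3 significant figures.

9.73 µg/L = 0.00973 mg/L.
Mass balance at complete mixing: C_std·(Q_w + Q_r) = Q_w·C_e + Q_r·C_b.
Rearranging, Q_w = Q_r·(C_std − C_b)/(C_e − C_std) = 0.633·(0.2 − 0.00973) / (1.42 − 0.2) = 0.09872 m³/s.
= 98.72 L/s.

98.7 L/s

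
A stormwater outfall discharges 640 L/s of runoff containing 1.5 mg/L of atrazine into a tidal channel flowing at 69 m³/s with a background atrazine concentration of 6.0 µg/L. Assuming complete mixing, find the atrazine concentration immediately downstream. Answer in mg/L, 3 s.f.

640 L/s = 0.64 m³/s.
6.0 µg/L = 0.006 mg/L.
Conservation of mass across the mixing zone: C = (0.64·1.5 + 69·0.006) / (0.64 + 69) = 1.374/69.64 = 0.01973 mg/L.

0.0197 mg/L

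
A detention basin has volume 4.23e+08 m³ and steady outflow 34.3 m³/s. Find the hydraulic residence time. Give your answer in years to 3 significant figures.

0.391 yr

Q = 34.3 m³/s × 3.156e+07 s/yr = 1.082e+09 m³/yr.
Hydraulic residence time τ = V/Q = 4.23e+08/1.082e+09 = 0.3908 yr.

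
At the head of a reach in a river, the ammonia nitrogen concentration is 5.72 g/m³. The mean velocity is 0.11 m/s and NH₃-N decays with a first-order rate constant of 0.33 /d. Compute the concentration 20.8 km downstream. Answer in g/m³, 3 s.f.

2.78 g/m³

Travel time t = 20.8 km / 0.11 m/s = 2.08e+04/0.11 = 1.891e+05 s = 2.189 d.
First-order decay: C = 5.72·exp(−0.33·2.189) = 5.72·0.4857 = 2.778 g/m³.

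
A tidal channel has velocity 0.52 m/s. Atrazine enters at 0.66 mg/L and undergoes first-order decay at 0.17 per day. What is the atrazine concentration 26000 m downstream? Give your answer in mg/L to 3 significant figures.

Travel time t = 26000 m / 0.52 m/s = 2.6e+04/0.52 = 5e+04 s = 0.5787 d.
First-order decay: C = 0.66·exp(−0.17·0.5787) = 0.66·0.9063 = 0.5982 mg/L.

0.598 mg/L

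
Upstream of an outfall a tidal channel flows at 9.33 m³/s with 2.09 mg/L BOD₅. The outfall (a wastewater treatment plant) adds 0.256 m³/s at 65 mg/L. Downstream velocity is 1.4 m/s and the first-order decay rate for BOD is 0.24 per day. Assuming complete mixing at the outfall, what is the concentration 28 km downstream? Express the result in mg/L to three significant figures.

3.57 mg/L

After complete mixing, C₀ = (0.256·65 + 9.33·2.09) / 9.586 = 3.77 mg/L.
Travel time t = 2.8e+04 m / 1.4 m/s = 2e+04 s = 0.2315 d.
C = 3.77·exp(−0.24·0.2315) = 3.77·0.946 = 3.566 mg/L.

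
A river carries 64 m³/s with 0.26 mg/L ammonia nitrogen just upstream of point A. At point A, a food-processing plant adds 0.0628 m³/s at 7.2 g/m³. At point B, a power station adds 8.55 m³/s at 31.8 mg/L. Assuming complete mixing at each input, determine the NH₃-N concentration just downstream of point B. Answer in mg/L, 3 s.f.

3.98 mg/L

After input A: C = (64·0.26 + 0.0628·7.2) / 64.06 = 0.2668 mg/L.
After input B: C = (64.06·0.2668 + 8.55·31.8) / 72.61 = 3.98 mg/L.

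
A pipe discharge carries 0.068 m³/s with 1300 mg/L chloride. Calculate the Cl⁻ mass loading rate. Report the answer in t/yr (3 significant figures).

Mass flux = Q·C = 0.068 m³/s × 1300 g/m³ = 88.4 g/s.
= 88.4 g/s × 31.56 = 2790 t/yr.

2790 t/yr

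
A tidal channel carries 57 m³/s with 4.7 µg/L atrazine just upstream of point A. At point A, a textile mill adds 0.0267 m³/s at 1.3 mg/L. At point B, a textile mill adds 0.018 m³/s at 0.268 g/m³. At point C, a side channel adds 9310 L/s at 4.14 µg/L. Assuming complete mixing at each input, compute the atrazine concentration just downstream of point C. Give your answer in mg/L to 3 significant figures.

0.00521 mg/L

4.7 µg/L = 0.0047 mg/L.
After input A: C = (57·0.0047 + 0.0267·1.3) / 57.03 = 0.005306 mg/L.
After input B: C = (57.03·0.005306 + 0.018·0.268) / 57.04 = 0.005389 mg/L.
9310 L/s = 9.31 m³/s.
4.14 µg/L = 0.00414 mg/L.
After input C: C = (57.04·0.005389 + 9.31·0.00414) / 66.35 = 0.005214 mg/L.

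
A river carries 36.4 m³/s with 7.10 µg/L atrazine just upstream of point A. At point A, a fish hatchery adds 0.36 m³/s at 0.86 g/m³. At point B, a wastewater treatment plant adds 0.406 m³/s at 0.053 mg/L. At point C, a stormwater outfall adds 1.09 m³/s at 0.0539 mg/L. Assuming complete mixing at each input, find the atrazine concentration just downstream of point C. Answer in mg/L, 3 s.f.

0.0169 mg/L

7.10 µg/L = 0.0071 mg/L.
After input A: C = (36.4·0.0071 + 0.36·0.86) / 36.76 = 0.01545 mg/L.
After input B: C = (36.76·0.01545 + 0.406·0.053) / 37.17 = 0.01586 mg/L.
After input C: C = (37.17·0.01586 + 1.09·0.0539) / 38.26 = 0.01695 mg/L.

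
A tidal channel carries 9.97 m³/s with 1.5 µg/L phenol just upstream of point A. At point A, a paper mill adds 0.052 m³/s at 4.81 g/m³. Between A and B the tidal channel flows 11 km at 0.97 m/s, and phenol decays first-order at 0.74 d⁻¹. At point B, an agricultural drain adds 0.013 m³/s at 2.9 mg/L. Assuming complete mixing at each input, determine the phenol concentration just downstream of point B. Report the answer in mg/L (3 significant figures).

0.0277 mg/L

1.5 µg/L = 0.0015 mg/L.
After input A: C = (9.97·0.0015 + 0.052·4.81) / 10.02 = 0.02645 mg/L.
Over the 11 km reach to input B (t = 1.134e+04 s = 0.1313 d), decay gives C = 0.02645·exp(−0.74·0.1313) = 0.024 mg/L.
After input B: C = (10.02·0.024 + 0.013·2.9) / 10.04 = 0.02773 mg/L.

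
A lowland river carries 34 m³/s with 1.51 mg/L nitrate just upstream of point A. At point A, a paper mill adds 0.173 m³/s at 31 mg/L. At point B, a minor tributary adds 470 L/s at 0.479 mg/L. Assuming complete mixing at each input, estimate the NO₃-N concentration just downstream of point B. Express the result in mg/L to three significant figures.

After input A: C = (34·1.51 + 0.173·31) / 34.17 = 1.659 mg/L.
470 L/s = 0.47 m³/s.
After input B: C = (34.17·1.659 + 0.47·0.479) / 34.64 = 1.643 mg/L.

1.64 mg/L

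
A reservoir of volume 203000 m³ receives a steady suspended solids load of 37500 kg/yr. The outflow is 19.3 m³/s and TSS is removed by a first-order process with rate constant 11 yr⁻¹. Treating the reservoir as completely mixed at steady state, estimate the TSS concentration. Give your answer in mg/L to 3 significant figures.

Outflow Q = 19.3 m³/s × 3.156e+07 s/yr = 6.091e+08 m³/yr.
Steady-state CSTR mass balance: W = Q·C + k·V·C, so C = W/(Q + kV).
Q + kV = 6.091e+08 + 11·203000 = 6.113e+08 m³/yr.
C = 37500/6.113e+08 = 6.135e-05 kg/m³ = 0.06135 mg/L.

0.0613 mg/L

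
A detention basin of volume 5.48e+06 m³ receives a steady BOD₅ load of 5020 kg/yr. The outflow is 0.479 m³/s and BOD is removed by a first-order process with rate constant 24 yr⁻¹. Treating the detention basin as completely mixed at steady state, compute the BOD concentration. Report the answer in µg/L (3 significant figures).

Outflow Q = 0.479 m³/s × 3.156e+07 s/yr = 1.512e+07 m³/yr.
Steady-state CSTR mass balance: W = Q·C + k·V·C, so C = W/(Q + kV).
Q + kV = 1.512e+07 + 24·5.48e+06 = 1.466e+08 m³/yr.
C = 5020/1.466e+08 = 3.423e-05 kg/m³ = 0.03423 mg/L = 34.23 µg/L.

34.2 µg/L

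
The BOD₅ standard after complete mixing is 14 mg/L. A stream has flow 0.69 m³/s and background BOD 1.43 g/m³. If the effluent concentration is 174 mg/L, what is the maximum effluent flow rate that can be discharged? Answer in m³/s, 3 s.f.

0.0542 m³/s

Mass balance at complete mixing: C_std·(Q_w + Q_r) = Q_w·C_e + Q_r·C_b.
Rearranging, Q_w = Q_r·(C_std − C_b)/(C_e − C_std) = 0.69·(14 − 1.43) / (174 − 14) = 0.05421 m³/s.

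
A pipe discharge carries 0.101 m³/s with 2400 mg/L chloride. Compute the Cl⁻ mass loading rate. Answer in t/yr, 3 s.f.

7650 t/yr

Mass flux = Q·C = 0.101 m³/s × 2400 g/m³ = 242.4 g/s.
= 242.4 g/s × 31.56 = 7650 t/yr.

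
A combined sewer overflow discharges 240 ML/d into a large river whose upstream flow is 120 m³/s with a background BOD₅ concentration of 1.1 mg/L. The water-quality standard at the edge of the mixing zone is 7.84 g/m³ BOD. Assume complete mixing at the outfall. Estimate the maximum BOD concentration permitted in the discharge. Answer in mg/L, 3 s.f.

299 mg/L

240 ML/d = 2.778 m³/s.
Mass balance: 7.84·122.8 = 2.778·Cₑ + 120·1.1.
Cₑ = (962.6 − 132) / 2.778 = 299 mg/L.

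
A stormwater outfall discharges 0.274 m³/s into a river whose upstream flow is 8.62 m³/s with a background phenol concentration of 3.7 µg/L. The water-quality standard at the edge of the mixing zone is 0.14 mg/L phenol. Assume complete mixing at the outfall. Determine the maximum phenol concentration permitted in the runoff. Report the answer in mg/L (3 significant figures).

3.7 µg/L = 0.0037 mg/L.
Mass balance: 0.14·8.894 = 0.274·Cₑ + 8.62·0.0037.
Cₑ = (1.245 − 0.03189) / 0.274 = 4.428 mg/L.

4.43 mg/L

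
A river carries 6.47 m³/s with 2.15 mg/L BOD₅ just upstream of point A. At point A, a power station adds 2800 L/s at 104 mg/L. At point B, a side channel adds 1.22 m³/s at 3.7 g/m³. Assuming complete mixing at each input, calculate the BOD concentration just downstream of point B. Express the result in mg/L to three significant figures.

2800 L/s = 2.8 m³/s.
After input A: C = (6.47·2.15 + 2.8·104) / 9.27 = 32.91 mg/L.
After input B: C = (9.27·32.91 + 1.22·3.7) / 10.49 = 29.52 mg/L.

29.5 mg/L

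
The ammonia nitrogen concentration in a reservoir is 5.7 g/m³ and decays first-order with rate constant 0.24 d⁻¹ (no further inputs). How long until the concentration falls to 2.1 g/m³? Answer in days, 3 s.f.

4.16 d

t = ln(C₀/C)/k = ln(5.7/2.1)/0.24 = 0.9985/0.24 = 4.161 d.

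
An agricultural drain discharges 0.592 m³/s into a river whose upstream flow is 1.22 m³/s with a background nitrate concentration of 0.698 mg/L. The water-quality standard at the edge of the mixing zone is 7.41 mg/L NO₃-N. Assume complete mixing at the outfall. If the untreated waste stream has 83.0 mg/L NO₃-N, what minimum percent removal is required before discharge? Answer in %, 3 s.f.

74.4 %

Mass balance: 7.41·1.812 = 0.592·Cₑ + 1.22·0.698.
Cₑ = (13.43 − 0.8516) / 0.592 = 21.24 mg/L.
Required removal = 1 − 21.24/83.0 = 74.41 %.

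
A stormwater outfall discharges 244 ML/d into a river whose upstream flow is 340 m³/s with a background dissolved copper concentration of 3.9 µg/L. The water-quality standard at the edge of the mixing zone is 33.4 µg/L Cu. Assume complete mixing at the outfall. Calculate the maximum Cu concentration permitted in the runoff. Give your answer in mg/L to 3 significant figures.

244 ML/d = 2.824 m³/s.
3.9 µg/L = 0.0039 mg/L.
33.4 µg/L = 0.0334 mg/L.
Mass balance: 0.0334·342.8 = 2.824·Cₑ + 340·0.0039.
Cₑ = (11.45 − 1.326) / 2.824 = 3.585 mg/L.

3.59 mg/L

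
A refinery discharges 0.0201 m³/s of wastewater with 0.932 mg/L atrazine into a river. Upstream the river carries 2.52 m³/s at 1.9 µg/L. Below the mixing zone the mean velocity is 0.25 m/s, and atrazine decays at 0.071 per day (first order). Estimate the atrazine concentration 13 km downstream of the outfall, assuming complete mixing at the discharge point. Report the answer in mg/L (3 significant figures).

0.00887 mg/L

1.9 µg/L = 0.0019 mg/L.
After complete mixing, C₀ = (0.0201·0.932 + 2.52·0.0019) / 2.54 = 0.00926 mg/L.
Travel time t = 1.3e+04 m / 0.25 m/s = 5.2e+04 s = 0.6019 d.
C = 0.00926·exp(−0.071·0.6019) = 0.00926·0.9582 = 0.008873 mg/L.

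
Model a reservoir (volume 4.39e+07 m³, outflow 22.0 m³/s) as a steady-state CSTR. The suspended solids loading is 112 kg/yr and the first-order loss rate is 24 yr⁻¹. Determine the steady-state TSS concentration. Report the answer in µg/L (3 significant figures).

0.0641 µg/L

Outflow Q = 22.0 m³/s × 3.156e+07 s/yr = 6.943e+08 m³/yr.
Steady-state CSTR mass balance: W = Q·C + k·V·C, so C = W/(Q + kV).
Q + kV = 6.943e+08 + 24·4.39e+07 = 1.748e+09 m³/yr.
C = 112/1.748e+09 = 6.408e-08 kg/m³ = 6.408e-05 mg/L = 0.06408 µg/L.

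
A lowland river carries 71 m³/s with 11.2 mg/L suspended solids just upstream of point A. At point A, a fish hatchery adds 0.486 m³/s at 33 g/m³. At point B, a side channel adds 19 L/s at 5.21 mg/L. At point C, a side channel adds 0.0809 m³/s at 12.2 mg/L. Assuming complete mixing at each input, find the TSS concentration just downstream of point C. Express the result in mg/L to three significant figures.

11.3 mg/L

After input A: C = (71·11.2 + 0.486·33) / 71.49 = 11.35 mg/L.
19 L/s = 0.019 m³/s.
After input B: C = (71.49·11.35 + 0.019·5.21) / 71.51 = 11.35 mg/L.
After input C: C = (71.51·11.35 + 0.0809·12.2) / 71.59 = 11.35 mg/L.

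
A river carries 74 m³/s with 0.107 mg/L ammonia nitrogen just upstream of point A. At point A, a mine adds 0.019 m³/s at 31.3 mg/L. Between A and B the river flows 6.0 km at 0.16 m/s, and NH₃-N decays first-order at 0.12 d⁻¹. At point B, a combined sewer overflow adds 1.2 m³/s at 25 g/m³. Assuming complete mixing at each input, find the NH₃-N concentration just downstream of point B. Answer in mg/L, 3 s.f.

After input A: C = (74·0.107 + 0.019·31.3) / 74.02 = 0.115 mg/L.
Over the 6.0 km reach to input B (t = 3.75e+04 s = 0.434 d), decay gives C = 0.115·exp(−0.12·0.434) = 0.1092 mg/L.
After input B: C = (74.02·0.1092 + 1.2·25) / 75.22 = 0.5063 mg/L.

0.506 mg/L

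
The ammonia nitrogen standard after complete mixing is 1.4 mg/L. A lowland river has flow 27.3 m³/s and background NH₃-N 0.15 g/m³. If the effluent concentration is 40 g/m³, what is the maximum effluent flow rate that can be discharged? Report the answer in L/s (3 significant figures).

884 L/s

Mass balance at complete mixing: C_std·(Q_w + Q_r) = Q_w·C_e + Q_r·C_b.
Rearranging, Q_w = Q_r·(C_std − C_b)/(C_e − C_std) = 27.3·(1.4 − 0.15) / (40 − 1.4) = 0.8841 m³/s.
= 884.1 L/s.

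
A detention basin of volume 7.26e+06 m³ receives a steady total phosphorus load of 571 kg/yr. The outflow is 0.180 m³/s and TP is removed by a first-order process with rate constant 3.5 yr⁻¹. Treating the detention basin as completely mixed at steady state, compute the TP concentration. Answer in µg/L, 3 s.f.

Outflow Q = 0.180 m³/s × 3.156e+07 s/yr = 5.68e+06 m³/yr.
Steady-state CSTR mass balance: W = Q·C + k·V·C, so C = W/(Q + kV).
Q + kV = 5.68e+06 + 3.5·7.26e+06 = 3.109e+07 m³/yr.
C = 571/3.109e+07 = 1.837e-05 kg/m³ = 0.01837 mg/L = 18.37 µg/L.

18.4 µg/L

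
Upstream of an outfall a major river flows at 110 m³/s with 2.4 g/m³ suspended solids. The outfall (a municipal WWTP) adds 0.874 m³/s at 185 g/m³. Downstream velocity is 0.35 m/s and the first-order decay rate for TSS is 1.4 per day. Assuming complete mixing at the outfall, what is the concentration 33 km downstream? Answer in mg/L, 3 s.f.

0.833 mg/L

After complete mixing, C₀ = (0.874·185 + 110·2.4) / 110.9 = 3.839 mg/L.
Travel time t = 3.3e+04 m / 0.35 m/s = 9.429e+04 s = 1.091 d.
C = 3.839·exp(−1.4·1.091) = 3.839·0.217 = 0.8332 mg/L.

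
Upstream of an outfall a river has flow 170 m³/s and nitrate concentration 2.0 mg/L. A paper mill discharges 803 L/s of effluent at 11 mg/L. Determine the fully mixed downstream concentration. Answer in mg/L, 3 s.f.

2.04 mg/L

803 L/s = 0.803 m³/s.
Conservation of mass across the mixing zone: C = (0.803·11 + 170·2) / (0.803 + 170) = 348.8/170.8 = 2.042 mg/L.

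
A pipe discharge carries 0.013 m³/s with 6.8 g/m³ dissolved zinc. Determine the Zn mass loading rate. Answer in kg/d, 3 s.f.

Mass flux = Q·C = 0.013 m³/s × 6.8 g/m³ = 0.0884 g/s.
= 0.0884 g/s × 86.4 = 7.638 kg/d.

7.64 kg/d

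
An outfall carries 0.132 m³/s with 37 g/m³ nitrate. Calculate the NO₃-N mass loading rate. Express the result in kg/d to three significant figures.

Mass flux = Q·C = 0.132 m³/s × 37 g/m³ = 4.884 g/s.
= 4.884 g/s × 86.4 = 422 kg/d.

422 kg/d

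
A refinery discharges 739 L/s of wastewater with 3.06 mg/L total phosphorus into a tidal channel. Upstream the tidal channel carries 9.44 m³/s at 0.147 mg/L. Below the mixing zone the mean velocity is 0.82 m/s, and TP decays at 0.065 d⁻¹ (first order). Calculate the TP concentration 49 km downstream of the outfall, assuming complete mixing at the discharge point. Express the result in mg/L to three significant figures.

0.343 mg/L

739 L/s = 0.739 m³/s.
After complete mixing, C₀ = (0.739·3.06 + 9.44·0.147) / 10.18 = 0.3585 mg/L.
Travel time t = 4.9e+04 m / 0.82 m/s = 5.976e+04 s = 0.6916 d.
C = 0.3585·exp(−0.065·0.6916) = 0.3585·0.956 = 0.3427 mg/L.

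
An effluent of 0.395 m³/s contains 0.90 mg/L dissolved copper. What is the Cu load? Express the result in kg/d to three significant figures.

30.7 kg/d

Mass flux = Q·C = 0.395 m³/s × 0.9 g/m³ = 0.3555 g/s.
= 0.3555 g/s × 86.4 = 30.72 kg/d.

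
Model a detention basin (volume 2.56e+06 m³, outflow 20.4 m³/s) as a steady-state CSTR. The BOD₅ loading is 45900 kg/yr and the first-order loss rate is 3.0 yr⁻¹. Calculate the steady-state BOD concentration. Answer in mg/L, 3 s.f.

Outflow Q = 20.4 m³/s × 3.156e+07 s/yr = 6.438e+08 m³/yr.
Steady-state CSTR mass balance: W = Q·C + k·V·C, so C = W/(Q + kV).
Q + kV = 6.438e+08 + 3.0·2.56e+06 = 6.515e+08 m³/yr.
C = 45900/6.515e+08 = 7.046e-05 kg/m³ = 0.07046 mg/L.

0.0705 mg/L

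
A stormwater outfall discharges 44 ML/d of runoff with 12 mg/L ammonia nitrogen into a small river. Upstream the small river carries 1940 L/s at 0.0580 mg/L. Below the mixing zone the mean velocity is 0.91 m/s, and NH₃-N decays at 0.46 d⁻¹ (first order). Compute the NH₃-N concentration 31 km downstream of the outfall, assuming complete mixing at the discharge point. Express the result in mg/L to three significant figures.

2.12 mg/L

44 ML/d = 0.5093 m³/s.
1940 L/s = 1.94 m³/s.
After complete mixing, C₀ = (0.5093·12 + 1.94·0.058) / 2.449 = 2.541 mg/L.
Travel time t = 3.1e+04 m / 0.91 m/s = 3.407e+04 s = 0.3943 d.
C = 2.541·exp(−0.46·0.3943) = 2.541·0.8341 = 2.12 mg/L.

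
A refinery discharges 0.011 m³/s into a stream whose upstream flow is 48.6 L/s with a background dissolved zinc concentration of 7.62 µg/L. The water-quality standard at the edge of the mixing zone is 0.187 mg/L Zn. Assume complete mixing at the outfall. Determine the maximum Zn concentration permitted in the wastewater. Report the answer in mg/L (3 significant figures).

48.6 L/s = 0.0486 m³/s.
7.62 µg/L = 0.00762 mg/L.
Mass balance: 0.187·0.0596 = 0.011·Cₑ + 0.0486·0.00762.
Cₑ = (0.01115 − 0.0003703) / 0.011 = 0.9795 mg/L.

0.980 mg/L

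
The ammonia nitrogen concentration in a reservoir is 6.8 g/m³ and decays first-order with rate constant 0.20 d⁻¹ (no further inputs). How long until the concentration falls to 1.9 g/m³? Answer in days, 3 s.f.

6.38 d

t = ln(C₀/C)/k = ln(6.8/1.9)/0.20 = 1.275/0.20 = 6.375 d.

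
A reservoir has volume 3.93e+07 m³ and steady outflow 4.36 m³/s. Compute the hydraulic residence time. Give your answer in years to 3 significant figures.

0.286 yr

Q = 4.36 m³/s × 3.156e+07 s/yr = 1.376e+08 m³/yr.
Hydraulic residence time τ = V/Q = 3.93e+07/1.376e+08 = 0.2856 yr.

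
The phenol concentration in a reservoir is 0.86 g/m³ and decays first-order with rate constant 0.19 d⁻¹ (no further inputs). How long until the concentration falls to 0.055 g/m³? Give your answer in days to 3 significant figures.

t = ln(C₀/C)/k = ln(0.86/0.055)/0.19 = 2.75/0.19 = 14.47 d.

14.5 d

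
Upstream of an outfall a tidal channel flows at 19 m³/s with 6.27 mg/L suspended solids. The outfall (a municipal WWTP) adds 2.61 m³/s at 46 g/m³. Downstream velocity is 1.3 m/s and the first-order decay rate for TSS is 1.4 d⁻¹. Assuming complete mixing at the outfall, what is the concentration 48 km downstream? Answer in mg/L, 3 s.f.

After complete mixing, C₀ = (2.61·46 + 19·6.27) / 21.61 = 11.07 mg/L.
Travel time t = 4.8e+04 m / 1.3 m/s = 3.692e+04 s = 0.4274 d.
C = 11.07·exp(−1.4·0.4274) = 11.07·0.5498 = 6.085 mg/L.

6.08 mg/L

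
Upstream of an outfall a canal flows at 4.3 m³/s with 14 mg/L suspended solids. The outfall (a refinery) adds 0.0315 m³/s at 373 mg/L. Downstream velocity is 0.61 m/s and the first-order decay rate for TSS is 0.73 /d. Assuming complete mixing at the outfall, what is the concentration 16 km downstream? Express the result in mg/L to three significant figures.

After complete mixing, C₀ = (0.0315·373 + 4.3·14) / 4.332 = 16.61 mg/L.
Travel time t = 1.6e+04 m / 0.61 m/s = 2.623e+04 s = 0.3036 d.
C = 16.61·exp(−0.73·0.3036) = 16.61·0.8012 = 13.31 mg/L.

13.3 mg/L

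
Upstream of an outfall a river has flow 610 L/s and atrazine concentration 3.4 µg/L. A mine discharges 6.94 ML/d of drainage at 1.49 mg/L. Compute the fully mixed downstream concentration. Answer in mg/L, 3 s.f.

6.94 ML/d = 0.08032 m³/s.
610 L/s = 0.61 m³/s.
3.4 µg/L = 0.0034 mg/L.
Conservation of mass across the mixing zone: C = (0.08032·1.49 + 0.61·0.0034) / (0.08032 + 0.61) = 0.1218/0.6903 = 0.1764 mg/L.

0.176 mg/L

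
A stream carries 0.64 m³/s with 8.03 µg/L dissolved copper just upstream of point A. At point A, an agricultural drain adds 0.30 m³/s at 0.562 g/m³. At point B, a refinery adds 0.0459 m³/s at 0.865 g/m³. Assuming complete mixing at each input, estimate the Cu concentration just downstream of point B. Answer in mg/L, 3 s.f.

0.216 mg/L

8.03 µg/L = 0.00803 mg/L.
After input A: C = (0.64·0.00803 + 0.3·0.562) / 0.94 = 0.1848 mg/L.
After input B: C = (0.94·0.1848 + 0.0459·0.865) / 0.9859 = 0.2165 mg/L.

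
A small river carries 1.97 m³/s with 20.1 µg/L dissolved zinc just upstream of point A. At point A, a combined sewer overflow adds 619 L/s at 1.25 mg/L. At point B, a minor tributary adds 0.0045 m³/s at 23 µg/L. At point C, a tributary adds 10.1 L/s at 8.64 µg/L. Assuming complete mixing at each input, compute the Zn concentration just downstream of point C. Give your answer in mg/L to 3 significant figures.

20.1 µg/L = 0.0201 mg/L.
619 L/s = 0.619 m³/s.
After input A: C = (1.97·0.0201 + 0.619·1.25) / 2.589 = 0.3142 mg/L.
23 µg/L = 0.023 mg/L.
After input B: C = (2.589·0.3142 + 0.0045·0.023) / 2.594 = 0.3136 mg/L.
10.1 L/s = 0.0101 m³/s.
8.64 µg/L = 0.00864 mg/L.
After input C: C = (2.594·0.3136 + 0.0101·0.00864) / 2.604 = 0.3125 mg/L.

0.312 mg/L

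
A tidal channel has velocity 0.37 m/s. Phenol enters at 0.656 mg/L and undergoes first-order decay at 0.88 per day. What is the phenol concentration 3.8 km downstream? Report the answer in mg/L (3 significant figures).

Travel time t = 3.8 km / 0.37 m/s = 3800/0.37 = 1.027e+04 s = 0.1189 d.
First-order decay: C = 0.656·exp(−0.88·0.1189) = 0.656·0.9007 = 0.5908 mg/L.

0.591 mg/L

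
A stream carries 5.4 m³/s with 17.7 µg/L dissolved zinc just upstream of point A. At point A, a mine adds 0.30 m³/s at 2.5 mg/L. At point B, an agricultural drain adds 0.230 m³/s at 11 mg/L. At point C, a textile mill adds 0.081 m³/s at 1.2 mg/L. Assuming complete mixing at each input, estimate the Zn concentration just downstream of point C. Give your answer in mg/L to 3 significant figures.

0.578 mg/L

17.7 µg/L = 0.0177 mg/L.
After input A: C = (5.4·0.0177 + 0.3·2.5) / 5.7 = 0.1483 mg/L.
After input B: C = (5.7·0.1483 + 0.23·11) / 5.93 = 0.5692 mg/L.
After input C: C = (5.93·0.5692 + 0.081·1.2) / 6.011 = 0.5777 mg/L.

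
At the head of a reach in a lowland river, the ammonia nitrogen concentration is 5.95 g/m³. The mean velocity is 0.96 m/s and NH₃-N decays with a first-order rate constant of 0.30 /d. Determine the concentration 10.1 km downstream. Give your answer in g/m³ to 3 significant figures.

Travel time t = 10.1 km / 0.96 m/s = 1.01e+04/0.96 = 1.052e+04 s = 0.1218 d.
First-order decay: C = 5.95·exp(−0.30·0.1218) = 5.95·0.9641 = 5.737 g/m³.

5.74 g/m³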